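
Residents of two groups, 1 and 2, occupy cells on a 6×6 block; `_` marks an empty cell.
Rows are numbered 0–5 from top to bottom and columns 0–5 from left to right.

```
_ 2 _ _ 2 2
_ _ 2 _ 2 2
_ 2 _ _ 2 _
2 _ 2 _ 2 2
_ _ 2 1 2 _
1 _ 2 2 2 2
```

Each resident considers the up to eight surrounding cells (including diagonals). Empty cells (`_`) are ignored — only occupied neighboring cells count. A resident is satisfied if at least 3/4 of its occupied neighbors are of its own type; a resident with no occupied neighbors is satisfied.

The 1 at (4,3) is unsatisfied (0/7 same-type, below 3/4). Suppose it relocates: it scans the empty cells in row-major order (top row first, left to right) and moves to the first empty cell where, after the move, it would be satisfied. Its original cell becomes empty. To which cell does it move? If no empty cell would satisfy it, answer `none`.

none

Vacating (4,3). Empty cells in order:
  (0,0): 0/1 same-type → still unsatisfied.
  (0,2): 0/2 same-type → still unsatisfied.
  (0,3): 0/3 same-type → still unsatisfied.
  (1,0): 0/2 same-type → still unsatisfied.
  (1,1): 0/3 same-type → still unsatisfied.
  (1,3): 0/4 same-type → still unsatisfied.
  (2,0): 0/2 same-type → still unsatisfied.
  (2,2): 0/3 same-type → still unsatisfied.
  (2,3): 0/5 same-type → still unsatisfied.
  (2,5): 0/5 same-type → still unsatisfied.
  (3,1): 0/4 same-type → still unsatisfied.
  (3,3): 0/5 same-type → still unsatisfied.
  (4,0): 1/2 same-type → still unsatisfied.
  (4,1): 1/5 same-type → still unsatisfied.
  (4,5): 0/5 same-type → still unsatisfied.
  (5,1): 1/3 same-type → still unsatisfied.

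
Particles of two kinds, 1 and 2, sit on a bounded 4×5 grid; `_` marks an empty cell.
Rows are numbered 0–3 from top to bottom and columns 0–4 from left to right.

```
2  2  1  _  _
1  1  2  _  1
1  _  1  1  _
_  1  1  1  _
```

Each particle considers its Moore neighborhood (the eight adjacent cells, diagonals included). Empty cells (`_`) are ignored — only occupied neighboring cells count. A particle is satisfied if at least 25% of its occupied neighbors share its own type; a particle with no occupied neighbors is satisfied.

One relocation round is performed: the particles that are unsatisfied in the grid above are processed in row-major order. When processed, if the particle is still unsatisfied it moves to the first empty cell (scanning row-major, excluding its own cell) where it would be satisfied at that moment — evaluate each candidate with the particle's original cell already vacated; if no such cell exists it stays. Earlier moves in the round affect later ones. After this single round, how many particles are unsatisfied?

1

Initially unsatisfied (in order): (1,2).
  (1,2): no empty cell satisfies it; stays.
Resulting grid:
2 2 1 _ _
1 1 2 _ 1
1 _ 1 1 _
_ 1 1 1 _
Unsatisfied now: (1,2).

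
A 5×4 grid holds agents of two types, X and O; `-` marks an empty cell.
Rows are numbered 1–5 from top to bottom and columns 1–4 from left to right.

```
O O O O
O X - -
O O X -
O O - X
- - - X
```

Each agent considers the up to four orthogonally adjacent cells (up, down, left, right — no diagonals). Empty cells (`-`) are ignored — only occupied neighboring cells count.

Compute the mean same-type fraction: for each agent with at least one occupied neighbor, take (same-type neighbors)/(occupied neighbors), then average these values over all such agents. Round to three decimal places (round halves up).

0.756

(1,1)O 2/2
(1,2)O 2/3
(1,3)O 2/2
(1,4)O 1/1
(2,1)O 2/3
(2,2)X 0/3
(3,1)O 3/3
(3,2)O 2/4
(3,3)X 0/1
(4,1)O 2/2
(4,2)O 2/2
(4,4)X 1/1
(5,4)X 1/1
Sum over 13 agents: 2/2 + 2/3 + 2/2 + 1/1 + 2/3 + 0/3 + 3/3 + 2/4 + 0/1 + 2/2 + 2/2 + 1/1 + 1/1 = 59/6; mean = 59/6 ÷ 13 = 59/78 = 0.756410… → 0.756.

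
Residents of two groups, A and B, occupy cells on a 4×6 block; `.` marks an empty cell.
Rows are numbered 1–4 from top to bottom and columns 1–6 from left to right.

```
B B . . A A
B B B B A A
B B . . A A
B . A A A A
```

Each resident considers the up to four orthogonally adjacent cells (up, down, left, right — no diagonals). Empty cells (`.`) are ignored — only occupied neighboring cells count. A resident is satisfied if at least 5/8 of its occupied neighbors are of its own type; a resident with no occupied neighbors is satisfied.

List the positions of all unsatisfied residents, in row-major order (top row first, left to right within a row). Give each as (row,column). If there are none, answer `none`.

Row 1: (1,1)B 2/2 ok · (1,2)B 2/2 ok · (1,5)A 2/2 ok · (1,6)A 2/2 ok
Row 2: (2,1)B 3/3 ok · (2,2)B 4/4 ok · (2,3)B 2/2 ok · (2,4)B 1/2 unhappy · (2,5)A 3/4 ok · (2,6)A 3/3 ok
Row 3: (3,1)B 3/3 ok · (3,2)B 2/2 ok · (3,5)A 3/3 ok · (3,6)A 3/3 ok
Row 4: (4,1)B 1/1 ok · (4,3)A 1/1 ok · (4,4)A 2/2 ok · (4,5)A 3/3 ok · (4,6)A 2/2 ok

(2,4)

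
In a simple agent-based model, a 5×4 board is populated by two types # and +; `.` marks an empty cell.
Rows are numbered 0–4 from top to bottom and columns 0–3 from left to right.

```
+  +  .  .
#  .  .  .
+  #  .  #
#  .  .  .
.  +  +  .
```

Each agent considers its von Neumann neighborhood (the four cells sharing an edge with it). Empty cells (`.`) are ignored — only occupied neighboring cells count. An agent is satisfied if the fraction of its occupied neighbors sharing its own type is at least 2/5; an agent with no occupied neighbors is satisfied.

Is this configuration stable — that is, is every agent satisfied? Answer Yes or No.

Row 0: (0,0)+ 1/2 ✓ · (0,1)+ 1/1 ✓
Row 1: (1,0)# 0/2 ✗
Row 2: (2,0)+ 0/3 ✗ · (2,1)# 0/1 ✗ · (2,3)# 0/0 ✓
Row 3: (3,0)# 0/1 ✗
Row 4: (4,1)+ 1/1 ✓ · (4,2)+ 1/1 ✓
For instance (1,0) has only 0/2 same-type neighbors, below 2/5.

No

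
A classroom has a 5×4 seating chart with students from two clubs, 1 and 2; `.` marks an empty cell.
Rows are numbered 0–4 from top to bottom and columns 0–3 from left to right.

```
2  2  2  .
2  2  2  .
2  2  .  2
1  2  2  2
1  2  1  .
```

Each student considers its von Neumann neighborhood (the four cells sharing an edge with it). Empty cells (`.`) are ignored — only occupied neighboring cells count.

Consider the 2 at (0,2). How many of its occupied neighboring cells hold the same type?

Occupied neighbors of (0,2): (1,2)=2, (0,1)=2.
Same type (2): 2 of 2.

2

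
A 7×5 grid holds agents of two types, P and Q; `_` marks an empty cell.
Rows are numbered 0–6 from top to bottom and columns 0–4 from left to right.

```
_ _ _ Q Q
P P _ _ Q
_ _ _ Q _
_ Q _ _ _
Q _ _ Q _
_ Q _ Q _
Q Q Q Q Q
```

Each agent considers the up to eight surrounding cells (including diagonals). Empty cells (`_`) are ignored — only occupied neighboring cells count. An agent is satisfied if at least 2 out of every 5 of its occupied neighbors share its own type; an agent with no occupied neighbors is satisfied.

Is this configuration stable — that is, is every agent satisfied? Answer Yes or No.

Row 0: (0,3)Q 2/2 ok · (0,4)Q 2/2 ok
Row 1: (1,0)P 1/1 ok · (1,1)P 1/1 ok · (1,4)Q 3/3 ok
Row 2: (2,3)Q 1/1 ok
Row 3: (3,1)Q 1/1 ok
Row 4: (4,0)Q 2/2 ok · (4,3)Q 1/1 ok
Row 5: (5,1)Q 4/4 ok · (5,3)Q 4/4 ok
Row 6: (6,0)Q 2/2 ok · (6,1)Q 3/3 ok · (6,2)Q 4/4 ok · (6,3)Q 3/3 ok · (6,4)Q 2/2 ok
All meet the threshold, so the configuration is stable.

Yes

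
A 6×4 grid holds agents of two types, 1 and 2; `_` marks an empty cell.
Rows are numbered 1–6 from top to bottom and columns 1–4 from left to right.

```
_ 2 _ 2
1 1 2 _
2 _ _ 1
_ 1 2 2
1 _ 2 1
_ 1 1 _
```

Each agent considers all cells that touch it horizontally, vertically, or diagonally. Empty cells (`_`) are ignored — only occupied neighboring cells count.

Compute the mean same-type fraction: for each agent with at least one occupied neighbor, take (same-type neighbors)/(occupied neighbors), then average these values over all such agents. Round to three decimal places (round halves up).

0.432

Row 1: (1,2)2 1/3 · (1,4)2 1/1
Row 2: (2,1)1 1/3 · (2,2)1 1/4 · (2,3)2 2/4
Row 3: (3,1)2 0/3 · (3,4)1 0/3
Row 4: (4,2)1 1/4 · (4,3)2 2/5 · (4,4)2 2/4
Row 5: (5,1)1 2/2 · (5,3)2 2/6 · (5,4)1 1/4
Row 6: (6,2)1 2/3 · (6,3)1 2/3
Sum over 15 agents: 1/3 + 1/1 + 1/3 + 1/4 + 2/4 + 0/3 + 0/3 + 1/4 + 2/5 + 2/4 + 2/2 + 2/6 + 1/4 + 2/3 + 2/3 = 389/60; mean = 389/60 ÷ 15 = 389/900 = 0.432222… → 0.432.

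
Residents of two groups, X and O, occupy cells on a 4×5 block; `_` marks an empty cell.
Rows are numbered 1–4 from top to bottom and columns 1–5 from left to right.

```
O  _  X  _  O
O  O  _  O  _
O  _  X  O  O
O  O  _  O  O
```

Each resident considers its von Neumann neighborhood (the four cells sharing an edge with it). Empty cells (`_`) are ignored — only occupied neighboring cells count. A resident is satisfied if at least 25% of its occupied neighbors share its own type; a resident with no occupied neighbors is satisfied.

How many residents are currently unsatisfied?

1

(1,1)O 1/1 ✓
(1,3)X 0/0 ✓
(1,5)O 0/0 ✓
(2,1)O 3/3 ✓
(2,2)O 1/1 ✓
(2,4)O 1/1 ✓
(3,1)O 2/2 ✓
(3,3)X 0/1 ✗
(3,4)O 3/4 ✓
(3,5)O 2/2 ✓
(4,1)O 2/2 ✓
(4,2)O 1/1 ✓
(4,4)O 2/2 ✓
(4,5)O 2/2 ✓
Unsatisfied: (3,3) — 1 in total.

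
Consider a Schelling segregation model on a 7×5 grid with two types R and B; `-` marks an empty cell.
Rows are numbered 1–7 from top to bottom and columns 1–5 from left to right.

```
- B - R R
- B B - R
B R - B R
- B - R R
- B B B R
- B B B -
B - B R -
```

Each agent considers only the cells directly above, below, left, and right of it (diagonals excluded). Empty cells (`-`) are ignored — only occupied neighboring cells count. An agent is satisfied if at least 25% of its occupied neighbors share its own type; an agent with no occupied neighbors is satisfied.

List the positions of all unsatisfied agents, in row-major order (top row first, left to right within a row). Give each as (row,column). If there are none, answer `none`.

(1,2)B 1/1 ✓
(1,4)R 1/1 ✓
(1,5)R 2/2 ✓
(2,2)B 2/3 ✓
(2,3)B 1/1 ✓
(2,5)R 2/2 ✓
(3,1)B 0/1 ✗
(3,2)R 0/3 ✗
(3,4)B 0/2 ✗
(3,5)R 2/3 ✓
(4,2)B 1/2 ✓
(4,4)R 1/3 ✓
(4,5)R 3/3 ✓
(5,2)B 3/3 ✓
(5,3)B 3/3 ✓
(5,4)B 2/4 ✓
(5,5)R 1/2 ✓
(6,2)B 2/2 ✓
(6,3)B 4/4 ✓
(6,4)B 2/3 ✓
(7,1)B 0/0 ✓
(7,3)B 1/2 ✓
(7,4)R 0/2 ✗

(3,1), (3,2), (3,4), (7,4)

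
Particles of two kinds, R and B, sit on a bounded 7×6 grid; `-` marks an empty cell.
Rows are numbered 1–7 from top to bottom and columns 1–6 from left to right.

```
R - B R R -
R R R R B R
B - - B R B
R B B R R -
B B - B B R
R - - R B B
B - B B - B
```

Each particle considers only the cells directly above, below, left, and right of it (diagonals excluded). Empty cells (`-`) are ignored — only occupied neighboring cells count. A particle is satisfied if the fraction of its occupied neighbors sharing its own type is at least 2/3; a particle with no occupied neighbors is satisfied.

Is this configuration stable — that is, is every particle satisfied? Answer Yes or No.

Row 1: (1,1)R 1/1 ✓ · (1,3)B 0/2 ✗ · (1,4)R 2/3 ✓ · (1,5)R 1/2 ✗
Row 2: (2,1)R 2/3 ✓ · (2,2)R 2/2 ✓ · (2,3)R 2/3 ✓ · (2,4)R 2/4 ✗ · (2,5)B 0/4 ✗ · (2,6)R 0/2 ✗
Row 3: (3,1)B 0/2 ✗ · (3,4)B 0/3 ✗ · (3,5)R 1/4 ✗ · (3,6)B 0/2 ✗
Row 4: (4,1)R 0/3 ✗ · (4,2)B 2/3 ✓ · (4,3)B 1/2 ✗ · (4,4)R 1/4 ✗ · (4,5)R 2/3 ✓
Row 5: (5,1)B 1/3 ✗ · (5,2)B 2/2 ✓ · (5,4)B 1/3 ✗ · (5,5)B 2/4 ✗ · (5,6)R 0/2 ✗
Row 6: (6,1)R 0/2 ✗ · (6,4)R 0/3 ✗ · (6,5)B 2/3 ✓ · (6,6)B 2/3 ✓
Row 7: (7,1)B 0/1 ✗ · (7,3)B 1/1 ✓ · (7,4)B 1/2 ✗ · (7,6)B 1/1 ✓
For instance (1,3) has only 0/2 same-type neighbors, below 2/3.

No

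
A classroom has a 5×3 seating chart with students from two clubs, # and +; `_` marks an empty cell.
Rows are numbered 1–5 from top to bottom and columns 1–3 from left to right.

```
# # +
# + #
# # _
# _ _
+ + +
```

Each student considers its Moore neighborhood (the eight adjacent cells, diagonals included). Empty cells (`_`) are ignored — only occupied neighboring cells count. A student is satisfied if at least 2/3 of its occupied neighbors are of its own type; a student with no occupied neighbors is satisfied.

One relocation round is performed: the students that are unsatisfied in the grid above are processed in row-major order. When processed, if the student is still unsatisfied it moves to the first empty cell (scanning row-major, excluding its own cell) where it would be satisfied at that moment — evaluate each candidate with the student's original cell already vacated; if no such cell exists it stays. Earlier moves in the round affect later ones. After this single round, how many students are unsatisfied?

6

Initially unsatisfied (in order): (1,2), (1,3), (2,2), (2,3), (4,1), (5,1).
  (1,2) → (3,3).
  (1,3): no empty cell satisfies it; stays.
  (2,2): no empty cell satisfies it; stays.
  (2,3): no empty cell satisfies it; stays.
  (4,1): no empty cell satisfies it; stays.
  (5,1): no empty cell satisfies it; stays.
Resulting grid:
# _ +
# + #
# # #
# _ _
+ + +
Unsatisfied now: (1,1), (1,3), (2,2), (2,3), (4,1), (5,1).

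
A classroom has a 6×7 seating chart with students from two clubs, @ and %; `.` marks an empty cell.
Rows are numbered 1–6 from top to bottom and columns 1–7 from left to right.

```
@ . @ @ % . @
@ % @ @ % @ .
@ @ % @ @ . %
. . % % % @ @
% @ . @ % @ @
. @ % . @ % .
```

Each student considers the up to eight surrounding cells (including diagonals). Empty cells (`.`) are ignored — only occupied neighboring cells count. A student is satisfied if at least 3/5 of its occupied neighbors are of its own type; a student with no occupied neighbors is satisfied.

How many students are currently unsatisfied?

Row 1: (1,1)@ 1/2 ✗ · (1,3)@ 3/4 ✓ · (1,4)@ 3/5 ✓ · (1,5)% 1/4 ✗ · (1,7)@ 1/1 ✓
Row 2: (2,1)@ 3/4 ✓ · (2,2)% 1/7 ✗ · (2,3)@ 5/7 ✓ · (2,4)@ 5/8 ✓ · (2,5)% 1/6 ✗ · (2,6)@ 2/5 ✗
Row 3: (3,1)@ 2/3 ✓ · (3,2)@ 3/6 ✗ · (3,3)% 3/7 ✗ · (3,4)@ 3/8 ✗ · (3,5)@ 4/7 ✗ · (3,7)% 0/3 ✗
Row 4: (4,3)% 2/6 ✗ · (4,4)% 4/7 ✗ · (4,5)% 2/7 ✗ · (4,6)@ 4/7 ✗ · (4,7)@ 3/4 ✓
Row 5: (5,1)% 0/2 ✗ · (5,2)@ 1/4 ✗ · (5,4)@ 1/6 ✗ · (5,5)% 3/7 ✗ · (5,6)@ 4/7 ✗ · (5,7)@ 3/4 ✓
Row 6: (6,2)@ 1/3 ✗ · (6,3)% 0/3 ✗ · (6,5)@ 2/4 ✗ · (6,6)% 1/4 ✗
Unsatisfied: (1,1), (1,5), (2,2), (2,5), (2,6), (3,2), (3,3), (3,4), (3,5), (3,7), (4,3), (4,4), (4,5), (4,6), (5,1), (5,2), (5,4), (5,5), (5,6), (6,2), (6,3), (6,5), (6,6) — 23 in total.

23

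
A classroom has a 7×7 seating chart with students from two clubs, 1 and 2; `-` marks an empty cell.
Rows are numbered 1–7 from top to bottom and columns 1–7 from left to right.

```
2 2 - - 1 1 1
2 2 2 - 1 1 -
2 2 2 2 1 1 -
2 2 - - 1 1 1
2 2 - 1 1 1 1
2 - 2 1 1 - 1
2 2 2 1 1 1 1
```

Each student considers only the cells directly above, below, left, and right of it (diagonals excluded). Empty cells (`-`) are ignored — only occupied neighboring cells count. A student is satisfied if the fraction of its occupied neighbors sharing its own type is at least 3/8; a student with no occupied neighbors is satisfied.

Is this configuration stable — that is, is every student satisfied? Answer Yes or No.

(1,1)2 2/2 ok
(1,2)2 2/2 ok
(1,5)1 2/2 ok
(1,6)1 3/3 ok
(1,7)1 1/1 ok
(2,1)2 3/3 ok
(2,2)2 4/4 ok
(2,3)2 2/2 ok
(2,5)1 3/3 ok
(2,6)1 3/3 ok
(3,1)2 3/3 ok
(3,2)2 4/4 ok
(3,3)2 3/3 ok
(3,4)2 1/2 ok
(3,5)1 3/4 ok
(3,6)1 3/3 ok
(4,1)2 3/3 ok
(4,2)2 3/3 ok
(4,5)1 3/3 ok
(4,6)1 4/4 ok
(4,7)1 2/2 ok
(5,1)2 3/3 ok
(5,2)2 2/2 ok
(5,4)1 2/2 ok
(5,5)1 4/4 ok
(5,6)1 3/3 ok
(5,7)1 3/3 ok
(6,1)2 2/2 ok
(6,3)2 1/2 ok
(6,4)1 3/4 ok
(6,5)1 3/3 ok
(6,7)1 2/2 ok
(7,1)2 2/2 ok
(7,2)2 2/2 ok
(7,3)2 2/3 ok
(7,4)1 2/3 ok
(7,5)1 3/3 ok
(7,6)1 2/2 ok
(7,7)1 2/2 ok
All meet the threshold, so the configuration is stable.

Yes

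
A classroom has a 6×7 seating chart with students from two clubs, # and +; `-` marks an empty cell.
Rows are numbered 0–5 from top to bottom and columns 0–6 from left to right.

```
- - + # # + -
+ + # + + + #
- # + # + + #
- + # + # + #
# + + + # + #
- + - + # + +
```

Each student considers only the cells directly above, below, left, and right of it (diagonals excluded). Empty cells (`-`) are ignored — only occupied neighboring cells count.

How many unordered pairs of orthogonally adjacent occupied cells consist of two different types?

Scan each occupied cell's neighbors to the right and below so each pair is counted once.
Row 0: +(0,2)–#(0,3)≠ +(0,2)–#(1,2)≠ #(0,3)–#(0,4)= #(0,3)–+(1,3)≠ #(0,4)–+(0,5)≠ #(0,4)–+(1,4)≠ +(0,5)–+(1,5)=  → 5/7 unlike.
Row 1: +(1,0)–+(1,1)= +(1,1)–#(1,2)≠ +(1,1)–#(2,1)≠ #(1,2)–+(1,3)≠ #(1,2)–+(2,2)≠ +(1,3)–+(1,4)= +(1,3)–#(2,3)≠ +(1,4)–+(1,5)= +(1,4)–+(2,4)= +(1,5)–#(1,6)≠ +(1,5)–+(2,5)= #(1,6)–#(2,6)=  → 6/12 unlike.
Row 2: #(2,1)–+(2,2)≠ #(2,1)–+(3,1)≠ +(2,2)–#(2,3)≠ +(2,2)–#(3,2)≠ #(2,3)–+(2,4)≠ #(2,3)–+(3,3)≠ +(2,4)–+(2,5)= +(2,4)–#(3,4)≠ +(2,5)–#(2,6)≠ +(2,5)–+(3,5)= #(2,6)–#(3,6)=  → 8/11 unlike.
Row 3: +(3,1)–#(3,2)≠ +(3,1)–+(4,1)= #(3,2)–+(3,3)≠ #(3,2)–+(4,2)≠ +(3,3)–#(3,4)≠ +(3,3)–+(4,3)= #(3,4)–+(3,5)≠ #(3,4)–#(4,4)= +(3,5)–#(3,6)≠ +(3,5)–+(4,5)= #(3,6)–#(4,6)=  → 6/11 unlike.
Row 4: #(4,0)–+(4,1)≠ +(4,1)–+(4,2)= +(4,1)–+(5,1)= +(4,2)–+(4,3)= +(4,3)–#(4,4)≠ +(4,3)–+(5,3)= #(4,4)–+(4,5)≠ #(4,4)–#(5,4)= +(4,5)–#(4,6)≠ +(4,5)–+(5,5)= #(4,6)–+(5,6)≠  → 5/11 unlike.
Row 5: +(5,3)–#(5,4)≠ #(5,4)–+(5,5)≠ +(5,5)–+(5,6)=  → 2/3 unlike.
Total adjacent occupied pairs: 55; unlike-type pairs: 32.

32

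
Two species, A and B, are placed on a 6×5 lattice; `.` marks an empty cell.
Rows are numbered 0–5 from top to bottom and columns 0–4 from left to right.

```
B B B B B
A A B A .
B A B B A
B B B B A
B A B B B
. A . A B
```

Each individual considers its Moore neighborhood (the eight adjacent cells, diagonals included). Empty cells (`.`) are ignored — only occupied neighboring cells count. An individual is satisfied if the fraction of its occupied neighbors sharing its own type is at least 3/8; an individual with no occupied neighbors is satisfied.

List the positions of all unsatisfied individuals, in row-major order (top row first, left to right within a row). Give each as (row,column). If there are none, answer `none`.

(0,0), (1,1), (1,3), (2,1), (3,4), (4,1), (5,1), (5,3)

(0,0)B 1/3 not
(0,1)B 3/5 satisfied
(0,2)B 3/5 satisfied
(0,3)B 3/4 satisfied
(0,4)B 1/2 satisfied
(1,0)A 2/5 satisfied
(1,1)A 2/8 not
(1,2)B 5/8 satisfied
(1,3)A 1/7 not
(2,0)B 2/5 satisfied
(2,1)A 2/8 not
(2,2)B 5/8 satisfied
(2,3)B 4/7 satisfied
(2,4)A 2/4 satisfied
(3,0)B 3/5 satisfied
(3,1)B 6/8 satisfied
(3,2)B 6/8 satisfied
(3,3)B 6/8 satisfied
(3,4)A 1/5 not
(4,0)B 2/4 satisfied
(4,1)A 1/6 not
(4,2)B 4/7 satisfied
(4,3)B 5/7 satisfied
(4,4)B 3/5 satisfied
(5,1)A 1/3 not
(5,3)A 0/4 not
(5,4)B 2/3 satisfied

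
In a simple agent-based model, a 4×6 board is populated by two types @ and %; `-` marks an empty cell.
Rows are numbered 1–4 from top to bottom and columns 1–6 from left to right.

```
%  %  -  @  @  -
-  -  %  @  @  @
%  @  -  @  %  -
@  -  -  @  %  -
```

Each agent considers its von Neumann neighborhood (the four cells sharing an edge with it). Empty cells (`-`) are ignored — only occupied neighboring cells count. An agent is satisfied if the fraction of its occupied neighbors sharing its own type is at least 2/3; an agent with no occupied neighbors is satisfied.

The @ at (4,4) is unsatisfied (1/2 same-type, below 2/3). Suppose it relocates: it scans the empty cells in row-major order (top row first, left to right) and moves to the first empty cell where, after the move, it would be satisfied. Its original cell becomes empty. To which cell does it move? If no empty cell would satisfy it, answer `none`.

(1,6)

Vacating (4,4). Empty cells in order:
  (1,3): 1/3 same-type → still unsatisfied.
  (1,6): 2/2 same-type → satisfied — stop here.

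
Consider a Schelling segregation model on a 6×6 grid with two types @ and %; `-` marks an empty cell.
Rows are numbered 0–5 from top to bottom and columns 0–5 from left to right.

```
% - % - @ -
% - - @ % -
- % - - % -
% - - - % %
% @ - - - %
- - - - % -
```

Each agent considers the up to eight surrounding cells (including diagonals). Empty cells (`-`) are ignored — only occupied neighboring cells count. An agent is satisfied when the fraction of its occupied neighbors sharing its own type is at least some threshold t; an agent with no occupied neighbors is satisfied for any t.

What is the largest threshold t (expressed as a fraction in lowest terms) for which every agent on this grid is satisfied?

(0,0)% 1/1
(0,2)% 0/1
(0,4)@ 1/2
(1,0)% 2/2
(1,3)@ 1/4
(1,4)% 1/3
(2,1)% 2/2
(2,4)% 3/4
(3,0)% 2/3
(3,4)% 3/3
(3,5)% 3/3
(4,0)% 1/2
(4,1)@ 0/2
(4,5)% 3/3
(5,4)% 1/1
The smallest same-type fraction is 0/1 at (0,2), which reduces to 0/1. Any threshold above that leaves this agent unsatisfied.

0/1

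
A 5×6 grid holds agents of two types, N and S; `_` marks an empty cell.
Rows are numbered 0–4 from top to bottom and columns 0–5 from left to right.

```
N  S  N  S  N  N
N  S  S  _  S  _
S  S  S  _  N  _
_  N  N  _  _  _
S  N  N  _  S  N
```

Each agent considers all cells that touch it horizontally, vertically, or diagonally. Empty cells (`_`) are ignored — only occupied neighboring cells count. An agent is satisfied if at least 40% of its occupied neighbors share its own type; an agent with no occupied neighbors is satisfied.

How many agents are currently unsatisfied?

(0,0)N 1/3 not
(0,1)S 2/5 satisfied
(0,2)N 0/4 not
(0,3)S 2/4 satisfied
(0,4)N 1/3 not
(0,5)N 1/2 satisfied
(1,0)N 1/5 not
(1,1)S 5/8 satisfied
(1,2)S 5/6 satisfied
(1,4)S 1/4 not
(2,0)S 2/4 satisfied
(2,1)S 4/7 satisfied
(2,2)S 3/5 satisfied
(2,4)N 0/1 not
(3,1)N 3/7 satisfied
(3,2)N 3/5 satisfied
(4,0)S 0/2 not
(4,1)N 3/4 satisfied
(4,2)N 3/3 satisfied
(4,4)S 0/1 not
(4,5)N 0/1 not
Unsatisfied: (0,0), (0,2), (0,4), (1,0), (1,4), (2,4), (4,0), (4,4), (4,5) — 9 in total.

9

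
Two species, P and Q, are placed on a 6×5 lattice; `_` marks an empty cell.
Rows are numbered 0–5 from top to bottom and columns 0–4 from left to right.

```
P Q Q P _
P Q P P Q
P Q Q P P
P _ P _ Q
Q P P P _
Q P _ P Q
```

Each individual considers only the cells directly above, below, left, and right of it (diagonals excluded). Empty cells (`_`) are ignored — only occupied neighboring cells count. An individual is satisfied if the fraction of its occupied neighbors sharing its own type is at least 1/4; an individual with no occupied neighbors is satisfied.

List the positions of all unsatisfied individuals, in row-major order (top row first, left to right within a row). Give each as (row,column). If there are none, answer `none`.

(1,4), (3,4), (5,4)

(0,0)P 1/2 ok
(0,1)Q 2/3 ok
(0,2)Q 1/3 ok
(0,3)P 1/2 ok
(1,0)P 2/3 ok
(1,1)Q 2/4 ok
(1,2)P 1/4 ok
(1,3)P 3/4 ok
(1,4)Q 0/2 unhappy
(2,0)P 2/3 ok
(2,1)Q 2/3 ok
(2,2)Q 1/4 ok
(2,3)P 2/3 ok
(2,4)P 1/3 ok
(3,0)P 1/2 ok
(3,2)P 1/2 ok
(3,4)Q 0/1 unhappy
(4,0)Q 1/3 ok
(4,1)P 2/3 ok
(4,2)P 3/3 ok
(4,3)P 2/2 ok
(5,0)Q 1/2 ok
(5,1)P 1/2 ok
(5,3)P 1/2 ok
(5,4)Q 0/1 unhappy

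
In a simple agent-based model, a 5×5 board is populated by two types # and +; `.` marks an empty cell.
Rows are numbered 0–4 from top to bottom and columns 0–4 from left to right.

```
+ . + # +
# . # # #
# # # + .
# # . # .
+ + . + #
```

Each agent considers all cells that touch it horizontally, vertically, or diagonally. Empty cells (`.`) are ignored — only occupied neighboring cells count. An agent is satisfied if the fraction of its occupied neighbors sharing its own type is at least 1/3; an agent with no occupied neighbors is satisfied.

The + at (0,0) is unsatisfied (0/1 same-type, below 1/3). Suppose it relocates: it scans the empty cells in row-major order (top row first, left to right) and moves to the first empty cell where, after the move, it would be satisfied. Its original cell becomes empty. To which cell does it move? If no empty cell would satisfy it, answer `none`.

(0,1)

Vacating (0,0). Empty cells in order:
  (0,1): 1/3 same-type → satisfied — stop here.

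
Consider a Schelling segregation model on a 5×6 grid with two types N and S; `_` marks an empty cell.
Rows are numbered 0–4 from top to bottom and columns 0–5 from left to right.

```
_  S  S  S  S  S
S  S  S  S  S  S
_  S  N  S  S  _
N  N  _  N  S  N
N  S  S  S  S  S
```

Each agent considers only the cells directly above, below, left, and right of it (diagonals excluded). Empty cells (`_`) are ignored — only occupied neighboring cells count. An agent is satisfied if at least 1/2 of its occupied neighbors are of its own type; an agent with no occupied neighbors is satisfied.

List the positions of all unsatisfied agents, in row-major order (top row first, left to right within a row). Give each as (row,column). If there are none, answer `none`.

(0,1)S 2/2 satisfied
(0,2)S 3/3 satisfied
(0,3)S 3/3 satisfied
(0,4)S 3/3 satisfied
(0,5)S 2/2 satisfied
(1,0)S 1/1 satisfied
(1,1)S 4/4 satisfied
(1,2)S 3/4 satisfied
(1,3)S 4/4 satisfied
(1,4)S 4/4 satisfied
(1,5)S 2/2 satisfied
(2,1)S 1/3 not
(2,2)N 0/3 not
(2,3)S 2/4 satisfied
(2,4)S 3/3 satisfied
(3,0)N 2/2 satisfied
(3,1)N 1/3 not
(3,3)N 0/3 not
(3,4)S 2/4 satisfied
(3,5)N 0/2 not
(4,0)N 1/2 satisfied
(4,1)S 1/3 not
(4,2)S 2/2 satisfied
(4,3)S 2/3 satisfied
(4,4)S 3/3 satisfied
(4,5)S 1/2 satisfied

(2,1), (2,2), (3,1), (3,3), (3,5), (4,1)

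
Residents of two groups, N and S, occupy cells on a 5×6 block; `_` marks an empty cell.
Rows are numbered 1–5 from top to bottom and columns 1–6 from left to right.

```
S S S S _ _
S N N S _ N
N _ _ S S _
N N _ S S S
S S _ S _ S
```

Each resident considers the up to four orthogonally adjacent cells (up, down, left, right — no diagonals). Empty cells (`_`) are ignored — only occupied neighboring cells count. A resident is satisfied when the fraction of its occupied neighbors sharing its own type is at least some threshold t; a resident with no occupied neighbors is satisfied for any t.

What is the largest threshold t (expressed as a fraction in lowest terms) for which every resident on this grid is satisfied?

1/3

Row 1: (1,1)S 2/2 · (1,2)S 2/3 · (1,3)S 2/3 · (1,4)S 2/2
Row 2: (2,1)S 1/3 · (2,2)N 1/3 · (2,3)N 1/3 · (2,4)S 2/3 · (2,6)N — no occupied neighbors
Row 3: (3,1)N 1/2 · (3,4)S 3/3 · (3,5)S 2/2
Row 4: (4,1)N 2/3 · (4,2)N 1/2 · (4,4)S 3/3 · (4,5)S 3/3 · (4,6)S 2/2
Row 5: (5,1)S 1/2 · (5,2)S 1/2 · (5,4)S 1/1 · (5,6)S 1/1
The smallest same-type fraction is 1/3 at (2,1), which reduces to 1/3. Any threshold above that leaves this resident unsatisfied.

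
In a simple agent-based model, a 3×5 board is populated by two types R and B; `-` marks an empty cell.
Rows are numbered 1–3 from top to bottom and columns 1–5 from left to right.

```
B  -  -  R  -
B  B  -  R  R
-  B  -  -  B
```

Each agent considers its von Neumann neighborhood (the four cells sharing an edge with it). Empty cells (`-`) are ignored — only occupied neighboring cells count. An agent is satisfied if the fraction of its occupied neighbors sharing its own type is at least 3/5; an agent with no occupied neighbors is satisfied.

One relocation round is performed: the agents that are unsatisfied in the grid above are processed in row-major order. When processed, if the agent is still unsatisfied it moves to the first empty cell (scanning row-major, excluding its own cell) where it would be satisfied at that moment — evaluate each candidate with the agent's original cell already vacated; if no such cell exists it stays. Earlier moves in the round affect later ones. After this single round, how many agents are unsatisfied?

Initially unsatisfied (in order): (2,5), (3,5).
  (2,5) → (1,3).
  (3,5): now satisfied by earlier moves; stays.
Resulting grid:
B - R R -
B B - R -
- B - - B
All satisfied now.

0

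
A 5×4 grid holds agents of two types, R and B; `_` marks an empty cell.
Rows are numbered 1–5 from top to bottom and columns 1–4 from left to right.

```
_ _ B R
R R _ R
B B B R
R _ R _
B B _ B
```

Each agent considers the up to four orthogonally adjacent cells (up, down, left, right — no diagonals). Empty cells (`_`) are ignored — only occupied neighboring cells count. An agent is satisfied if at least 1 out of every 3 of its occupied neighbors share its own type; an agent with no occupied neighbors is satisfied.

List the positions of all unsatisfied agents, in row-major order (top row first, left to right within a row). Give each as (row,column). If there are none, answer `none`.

(1,3), (4,1), (4,3)

Row 1: (1,3)B 0/1 ✗ · (1,4)R 1/2 ✓
Row 2: (2,1)R 1/2 ✓ · (2,2)R 1/2 ✓ · (2,4)R 2/2 ✓
Row 3: (3,1)B 1/3 ✓ · (3,2)B 2/3 ✓ · (3,3)B 1/3 ✓ · (3,4)R 1/2 ✓
Row 4: (4,1)R 0/2 ✗ · (4,3)R 0/1 ✗
Row 5: (5,1)B 1/2 ✓ · (5,2)B 1/1 ✓ · (5,4)B 0/0 ✓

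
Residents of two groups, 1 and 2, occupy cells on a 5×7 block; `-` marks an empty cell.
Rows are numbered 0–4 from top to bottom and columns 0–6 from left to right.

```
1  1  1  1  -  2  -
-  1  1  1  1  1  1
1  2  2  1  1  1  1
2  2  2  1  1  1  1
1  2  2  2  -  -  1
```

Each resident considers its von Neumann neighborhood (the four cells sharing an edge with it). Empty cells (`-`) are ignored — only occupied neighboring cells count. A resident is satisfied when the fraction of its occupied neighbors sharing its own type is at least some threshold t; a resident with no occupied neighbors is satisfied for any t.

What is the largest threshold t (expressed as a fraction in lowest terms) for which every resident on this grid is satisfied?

Row 0: (0,0)1 1/1 · (0,1)1 3/3 · (0,2)1 3/3 · (0,3)1 2/2 · (0,5)2 0/1
Row 1: (1,1)1 2/3 · (1,2)1 3/4 · (1,3)1 4/4 · (1,4)1 3/3 · (1,5)1 3/4 · (1,6)1 2/2
Row 2: (2,0)1 0/2 · (2,1)2 2/4 · (2,2)2 2/4 · (2,3)1 3/4 · (2,4)1 4/4 · (2,5)1 4/4 · (2,6)1 3/3
Row 3: (3,0)2 1/3 · (3,1)2 4/4 · (3,2)2 3/4 · (3,3)1 2/4 · (3,4)1 3/3 · (3,5)1 3/3 · (3,6)1 3/3
Row 4: (4,0)1 0/2 · (4,1)2 2/3 · (4,2)2 3/3 · (4,3)2 1/2 · (4,6)1 1/1
The smallest same-type fraction is 0/1 at (0,5), which reduces to 0/1. Any threshold above that leaves this resident unsatisfied.

0/1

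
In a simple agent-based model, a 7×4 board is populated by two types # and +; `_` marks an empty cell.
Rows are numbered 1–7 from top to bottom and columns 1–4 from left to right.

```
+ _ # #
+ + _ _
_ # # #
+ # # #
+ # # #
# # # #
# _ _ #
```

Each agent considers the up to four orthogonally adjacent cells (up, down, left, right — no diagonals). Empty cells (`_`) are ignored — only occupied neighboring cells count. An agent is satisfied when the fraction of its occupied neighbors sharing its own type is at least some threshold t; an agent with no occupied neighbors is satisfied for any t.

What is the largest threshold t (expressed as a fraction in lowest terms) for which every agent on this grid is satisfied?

1/3

Row 1: (1,1)+ 1/1 · (1,3)# 1/1 · (1,4)# 1/1
Row 2: (2,1)+ 2/2 · (2,2)+ 1/2
Row 3: (3,2)# 2/3 · (3,3)# 3/3 · (3,4)# 2/2
Row 4: (4,1)+ 1/2 · (4,2)# 3/4 · (4,3)# 4/4 · (4,4)# 3/3
Row 5: (5,1)+ 1/3 · (5,2)# 3/4 · (5,3)# 4/4 · (5,4)# 3/3
Row 6: (6,1)# 2/3 · (6,2)# 3/3 · (6,3)# 3/3 · (6,4)# 3/3
Row 7: (7,1)# 1/1 · (7,4)# 1/1
The smallest same-type fraction is 1/3 at (5,1), which reduces to 1/3. Any threshold above that leaves this agent unsatisfied.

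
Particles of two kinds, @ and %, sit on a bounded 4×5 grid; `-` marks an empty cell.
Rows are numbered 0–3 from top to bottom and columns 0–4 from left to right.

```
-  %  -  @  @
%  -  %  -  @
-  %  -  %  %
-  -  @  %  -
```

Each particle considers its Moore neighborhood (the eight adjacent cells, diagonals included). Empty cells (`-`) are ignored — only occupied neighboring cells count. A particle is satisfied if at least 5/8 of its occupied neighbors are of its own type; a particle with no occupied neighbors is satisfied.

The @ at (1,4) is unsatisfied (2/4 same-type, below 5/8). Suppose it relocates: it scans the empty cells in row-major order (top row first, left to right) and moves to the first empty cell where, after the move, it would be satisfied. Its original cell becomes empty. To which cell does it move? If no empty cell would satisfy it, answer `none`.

Vacating (1,4). Empty cells in order:
  (0,0): 0/2 same-type → still unsatisfied.
  (0,2): 1/3 same-type → still unsatisfied.
  (1,1): 0/4 same-type → still unsatisfied.
  (1,3): 2/5 same-type → still unsatisfied.
  (2,0): 0/2 same-type → still unsatisfied.
  (2,2): 1/5 same-type → still unsatisfied.
  (3,0): 0/1 same-type → still unsatisfied.
  (3,1): 1/2 same-type → still unsatisfied.
  (3,4): 0/3 same-type → still unsatisfied.

none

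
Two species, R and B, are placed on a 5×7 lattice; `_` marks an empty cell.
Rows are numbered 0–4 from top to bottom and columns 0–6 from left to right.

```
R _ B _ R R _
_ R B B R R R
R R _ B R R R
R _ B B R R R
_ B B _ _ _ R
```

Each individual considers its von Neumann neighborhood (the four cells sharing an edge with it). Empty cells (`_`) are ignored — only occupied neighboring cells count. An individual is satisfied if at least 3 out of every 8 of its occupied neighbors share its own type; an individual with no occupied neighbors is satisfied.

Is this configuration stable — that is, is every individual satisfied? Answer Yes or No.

Yes

Row 0: (0,0)R 0/0 satisfied · (0,2)B 1/1 satisfied · (0,4)R 2/2 satisfied · (0,5)R 2/2 satisfied
Row 1: (1,1)R 1/2 satisfied · (1,2)B 2/3 satisfied · (1,3)B 2/3 satisfied · (1,4)R 3/4 satisfied · (1,5)R 4/4 satisfied · (1,6)R 2/2 satisfied
Row 2: (2,0)R 2/2 satisfied · (2,1)R 2/2 satisfied · (2,3)B 2/3 satisfied · (2,4)R 3/4 satisfied · (2,5)R 4/4 satisfied · (2,6)R 3/3 satisfied
Row 3: (3,0)R 1/1 satisfied · (3,2)B 2/2 satisfied · (3,3)B 2/3 satisfied · (3,4)R 2/3 satisfied · (3,5)R 3/3 satisfied · (3,6)R 3/3 satisfied
Row 4: (4,1)B 1/1 satisfied · (4,2)B 2/2 satisfied · (4,6)R 1/1 satisfied
All meet the threshold, so the configuration is stable.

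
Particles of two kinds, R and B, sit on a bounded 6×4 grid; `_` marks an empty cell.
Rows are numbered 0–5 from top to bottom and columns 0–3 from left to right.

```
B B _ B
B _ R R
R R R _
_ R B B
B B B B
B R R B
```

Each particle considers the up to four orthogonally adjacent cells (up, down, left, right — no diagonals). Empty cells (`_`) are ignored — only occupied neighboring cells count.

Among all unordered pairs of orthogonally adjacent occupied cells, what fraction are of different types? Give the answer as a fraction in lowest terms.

9/25

Scan each occupied cell's neighbors to the right and below so each pair is counted once.
Row 0: B(0,0)–B(0,1)= B(0,0)–B(1,0)= B(0,3)–R(1,3)≠  → 1/3 unlike.
Row 1: B(1,0)–R(2,0)≠ R(1,2)–R(1,3)= R(1,2)–R(2,2)=  → 1/3 unlike.
Row 2: R(2,0)–R(2,1)= R(2,1)–R(2,2)= R(2,1)–R(3,1)= R(2,2)–B(3,2)≠  → 1/4 unlike.
Row 3: R(3,1)–B(3,2)≠ R(3,1)–B(4,1)≠ B(3,2)–B(3,3)= B(3,2)–B(4,2)= B(3,3)–B(4,3)=  → 2/5 unlike.
Row 4: B(4,0)–B(4,1)= B(4,0)–B(5,0)= B(4,1)–B(4,2)= B(4,1)–R(5,1)≠ B(4,2)–B(4,3)= B(4,2)–R(5,2)≠ B(4,3)–B(5,3)=  → 2/7 unlike.
Row 5: B(5,0)–R(5,1)≠ R(5,1)–R(5,2)= R(5,2)–B(5,3)≠  → 2/3 unlike.
Total adjacent occupied pairs: 25; unlike-type pairs: 9.
9/25 is already in lowest terms.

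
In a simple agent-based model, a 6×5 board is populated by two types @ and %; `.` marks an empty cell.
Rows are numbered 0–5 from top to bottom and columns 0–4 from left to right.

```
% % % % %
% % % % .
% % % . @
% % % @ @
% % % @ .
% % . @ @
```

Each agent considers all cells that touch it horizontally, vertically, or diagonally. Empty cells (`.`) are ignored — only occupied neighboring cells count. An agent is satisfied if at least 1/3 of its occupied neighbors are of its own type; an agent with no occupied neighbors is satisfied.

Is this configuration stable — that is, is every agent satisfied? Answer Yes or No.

(0,0)% 3/3 ✓
(0,1)% 5/5 ✓
(0,2)% 5/5 ✓
(0,3)% 4/4 ✓
(0,4)% 2/2 ✓
(1,0)% 5/5 ✓
(1,1)% 8/8 ✓
(1,2)% 7/7 ✓
(1,3)% 5/6 ✓
(2,0)% 5/5 ✓
(2,1)% 8/8 ✓
(2,2)% 6/7 ✓
(2,4)@ 2/3 ✓
(3,0)% 5/5 ✓
(3,1)% 8/8 ✓
(3,2)% 5/7 ✓
(3,3)@ 3/6 ✓
(3,4)@ 3/3 ✓
(4,0)% 5/5 ✓
(4,1)% 7/7 ✓
(4,2)% 4/7 ✓
(4,3)@ 4/6 ✓
(5,0)% 3/3 ✓
(5,1)% 4/4 ✓
(5,3)@ 2/3 ✓
(5,4)@ 2/2 ✓
All meet the threshold, so the configuration is stable.

Yes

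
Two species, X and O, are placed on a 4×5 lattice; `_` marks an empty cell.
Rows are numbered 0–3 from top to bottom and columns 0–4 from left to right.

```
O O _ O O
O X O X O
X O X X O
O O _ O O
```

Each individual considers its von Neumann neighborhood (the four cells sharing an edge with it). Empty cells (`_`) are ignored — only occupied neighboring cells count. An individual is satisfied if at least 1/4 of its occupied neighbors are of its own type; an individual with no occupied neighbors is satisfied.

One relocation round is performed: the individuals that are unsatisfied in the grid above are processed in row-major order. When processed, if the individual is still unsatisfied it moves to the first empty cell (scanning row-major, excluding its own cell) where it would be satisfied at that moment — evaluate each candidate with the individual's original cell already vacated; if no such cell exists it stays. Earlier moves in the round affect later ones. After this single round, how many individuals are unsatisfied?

0

Initially unsatisfied (in order): (1,1), (1,2), (2,0).
  (1,1) → (3,2).
  (1,2) → (0,2).
  (2,0) → (1,2).
Resulting grid:
O O O O O
O _ X X O
_ O X X O
O O X O O
All satisfied now.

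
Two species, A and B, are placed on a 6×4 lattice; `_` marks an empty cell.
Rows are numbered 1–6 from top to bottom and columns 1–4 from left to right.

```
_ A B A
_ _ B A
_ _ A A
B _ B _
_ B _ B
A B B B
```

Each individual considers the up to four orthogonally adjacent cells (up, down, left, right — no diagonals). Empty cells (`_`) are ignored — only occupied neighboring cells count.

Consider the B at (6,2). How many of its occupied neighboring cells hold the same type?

Occupied neighbors of (6,2): (5,2)=B, (6,1)=A, (6,3)=B.
Same type (B): 2 of 3.

2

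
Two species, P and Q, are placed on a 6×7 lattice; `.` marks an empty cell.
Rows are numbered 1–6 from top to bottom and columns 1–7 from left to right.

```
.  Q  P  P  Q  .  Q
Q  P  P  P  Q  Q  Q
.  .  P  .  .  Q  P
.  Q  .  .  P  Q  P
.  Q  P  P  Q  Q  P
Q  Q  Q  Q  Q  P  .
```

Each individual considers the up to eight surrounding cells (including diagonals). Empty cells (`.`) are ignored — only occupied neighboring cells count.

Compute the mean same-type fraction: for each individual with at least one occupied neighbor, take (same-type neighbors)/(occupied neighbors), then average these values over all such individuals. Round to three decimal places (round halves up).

(1,2)Q 1/4
(1,3)P 4/5
(1,4)P 3/5
(1,5)Q 2/4
(1,7)Q 2/2
(2,1)Q 1/2
(2,2)P 3/5
(2,3)P 5/6
(2,4)P 4/6
(2,5)Q 3/5
(2,6)Q 5/6
(2,7)Q 3/4
(3,3)P 3/4
(3,6)Q 4/7
(3,7)P 1/5
(4,2)Q 1/3
(4,5)P 1/5
(4,6)Q 3/7
(4,7)P 2/5
(5,2)Q 4/5
(5,3)P 1/6
(5,4)P 2/6
(5,5)Q 4/7
(5,6)Q 3/7
(5,7)P 2/4
(6,1)Q 2/2
(6,2)Q 3/4
(6,3)Q 3/5
(6,4)Q 3/5
(6,5)Q 3/5
(6,6)P 1/4
Sum over 31 individuals: 1/4 + 4/5 + 3/5 + 2/4 + 2/2 + 1/2 + 3/5 + 5/6 + 4/6 + 3/5 + 5/6 + 3/4 + 3/4 + 4/7 + 1/5 + 1/3 + 1/5 + 3/7 + 2/5 + 4/5 + 1/6 + 2/6 + 4/7 + 3/7 + 2/4 + 2/2 + 3/4 + 3/5 + 3/5 + 3/5 + 1/4 = 209/12; mean = 209/12 ÷ 31 = 209/372 = 0.561827… → 0.562.

0.562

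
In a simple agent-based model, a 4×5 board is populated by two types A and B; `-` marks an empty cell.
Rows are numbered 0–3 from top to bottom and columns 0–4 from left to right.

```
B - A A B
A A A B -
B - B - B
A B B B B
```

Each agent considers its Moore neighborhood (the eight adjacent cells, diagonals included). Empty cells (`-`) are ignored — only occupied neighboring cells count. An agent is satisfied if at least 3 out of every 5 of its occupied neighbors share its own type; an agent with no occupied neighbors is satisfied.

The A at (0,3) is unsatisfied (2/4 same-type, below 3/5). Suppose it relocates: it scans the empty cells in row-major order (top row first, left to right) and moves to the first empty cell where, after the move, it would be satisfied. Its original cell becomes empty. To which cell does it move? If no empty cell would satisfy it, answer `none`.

(0,1)

Vacating (0,3). Empty cells in order:
  (0,1): 4/5 same-type → satisfied — stop here.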